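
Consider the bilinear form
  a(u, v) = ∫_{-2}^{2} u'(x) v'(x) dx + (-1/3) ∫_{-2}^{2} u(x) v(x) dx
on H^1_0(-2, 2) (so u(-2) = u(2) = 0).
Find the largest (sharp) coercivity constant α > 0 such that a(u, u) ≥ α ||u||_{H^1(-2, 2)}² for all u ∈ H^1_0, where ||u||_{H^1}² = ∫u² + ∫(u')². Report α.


α = (-16/3 + π^2)/(π^2 + 16)

Coercivity of a(·,·) on H^1_0(-2, 2) means a(u, u) ≥ α ||u||_{H^1}² for every u ∈ H^1_0.
The interval has length L = 4, and Poincaré/coercivity depend only on L. Here a(u, u) = ∫(u')² + (-1/3)·∫u².
Here c = -1/3 < 0 with |c| < (π/L)² = π^2/16, so coercivity still holds. The condition a(u,u) ≥ α||u||_{H^1}² reads (1−α)∫(u')² ≥ (α−c)∫u². Any admissible α is ≤ 1 (rapidly oscillating u have ∫u²/∫(u')² → 0), and α = 1 would force 0 ≥ (1−c)∫u², impossible since c < 1; so 1−α > 0. By the sharp Poincaré inequality on H^1_0 of an interval of length L, ∫(u')² ≥ (π/L)²∫u² with equality for the first sine mode sin(π(x−x₀)/L) (x₀ the left endpoint), so the inequality holds for all u iff (1−α)(π/L)² ≥ α − c, i.e. α ≤ ((π/L)² + c)/((π/L)² + 1) = (1 + c(L/π)²)/(1 + (L/π)²). (Direct route, valid since c ≤ 0: Poincaré gives c∫u² ≥ c(L/π)²∫(u')², so a(u,u) ≥ (1 + c(L/π)²)∫(u')², while ||u||_{H^1}² ≤ (1 + (L/π)²)∫(u')²; dividing yields the same α.) With (π/L)² = π^2/16 and c = -1/3, the largest admissible constant is α = ((π/L)² + c)/((π/L)² + 1).
Simplifying, α = (-16/3 + π^2)/(π^2 + 16).


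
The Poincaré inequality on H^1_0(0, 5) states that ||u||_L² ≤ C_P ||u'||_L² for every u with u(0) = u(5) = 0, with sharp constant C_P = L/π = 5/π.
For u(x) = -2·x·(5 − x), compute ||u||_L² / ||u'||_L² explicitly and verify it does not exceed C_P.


||u||_L² / ||u'||_L² = sqrt(10)/2 < C_P = 5/π.

u(x) = -2·x·(5 − x), so u'(x) = 4*x - 10.
u(x) = -2·x·(5 − x) vanishes at x = 0 and x = 5, so u ∈ H^1_0(0, 5). Differentiate via the product rule and integrate the resulting polynomials term by term.
  ∫_0^5 u² dx = ∫_0^5 (4*x^4 - 40*x^3 + 100*x^2) dx. Term by term:
    ∫_0^5 4*x^4 dx = 2500;  ∫_0^5 -40*x^3 dx = -6250;  ∫_0^5 100*x^2 dx = 12500/3.
  Sum: 2500 − 6250 + 12500/3 = 1250/3.
  ∫_0^5 (u')² dx = ∫_0^5 (16*x^2 - 80*x + 100) dx. Term by term:
    ∫_0^5 16*x^2 dx = 2000/3;  ∫_0^5 -80*x dx = -1000;  ∫_0^5 100 dx = 500.
  Sum: 2000/3 − 1000 + 500 = 500/3.
∫_0^5 u² dx = 1250/3, so ||u||_L² = 25*sqrt(6)/3.
∫_0^5 (u')² dx = 500/3, so ||u'||_L² = 10*sqrt(15)/3.
Ratio ||u||_L² / ||u'||_L² = sqrt(10)/2.
Sharp Poincaré constant on H^1_0(0, 5) is C_P = L/π = 5/π, achieved by sin(π/5·x).
A polynomial bump cannot attain the sharp Poincaré constant (only the first sine eigenfunction does), so the ratio is strictly less than C_P, consistent with ||u||_L² ≤ C_P ||u'||_L².


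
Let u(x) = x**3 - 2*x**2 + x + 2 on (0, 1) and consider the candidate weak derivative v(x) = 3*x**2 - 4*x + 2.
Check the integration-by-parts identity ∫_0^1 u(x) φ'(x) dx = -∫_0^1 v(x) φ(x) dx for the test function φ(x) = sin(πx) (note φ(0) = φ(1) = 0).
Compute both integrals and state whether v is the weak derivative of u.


LHS = (12 - π^2)/π^3, RHS = -3/π + 12/π^3. No, v is not the weak derivative of u.

u(x) = x**3 - 2*x**2 + x + 2, classical derivative u'(x) = 3*x**2 - 4*x + 1.
φ(x) = sin(πx), so φ'(x) = π*cos(π*x).
Note φ(0) = φ(1) = 0, so the boundary term u·φ vanishes.
LHS = ∫_0^1 u(x) φ'(x) dx = ∫_0^1 (π*x^3*cos(π*x) - 2*π*x^2*cos(π*x) + π*x*cos(π*x) + 2*π*cos(π*x)) dx. Term by term:
  ∫_0^1 2*π*cos(π*x) dx = 0;  ∫_0^1 π*x*cos(π*x) dx = -2/π;  ∫_0^1 π*x^3*cos(π*x) dx = -3/π + 12/π^3;
  ∫_0^1 -2*π*x^2*cos(π*x) dx = 4/π.
Sum: 0 − 2/π + -3/π + 12/π^3 + 4/π = (12 - π^2)/π^3.
So LHS = (12 - π^2)/π^3.
∫_0^1 v(x) φ(x) dx = ∫_0^1 (3*x^2*sin(π*x) - 4*x*sin(π*x) + 2*sin(π*x)) dx. Term by term:
  ∫_0^1 2*sin(π*x) dx = 4/π;  ∫_0^1 -4*x*sin(π*x) dx = -4/π;  ∫_0^1 3*x^2*sin(π*x) dx = -12/π^3 + 3/π.
Sum: 4/π − 4/π + -12/π^3 + 3/π = -12/π^3 + 3/π.
So RHS = -∫_0^1 v(x) φ(x) dx = -3/π + 12/π^3.
LHS − RHS = 2/π ≠ 0, so the identity fails.
(For a valid weak derivative the identity must hold for EVERY test function, in particular this one. The failure shows v is NOT the weak derivative of u.)
Correct weak derivative would be u'(x) = 3*x**2 - 4*x + 1.


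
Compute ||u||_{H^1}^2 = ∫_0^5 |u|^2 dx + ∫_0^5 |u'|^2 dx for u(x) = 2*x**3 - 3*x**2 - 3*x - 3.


||u||_{H^1}^2 = 358335/14

The H^1 norm (squared) on an interval (0, L) is
  ||u||_{H^1}^2 = ∫_0^L u(x)^2 dx + ∫_0^L u'(x)^2 dx.
Compute u'(x) = 6*x**2 - 6*x - 3.
Then u(x)^2 = 4*x**6 - 12*x**5 - 3*x**4 + 6*x**3 + 27*x**2 + 18*x + 9 and u'(x)^2 = 36*x**4 - 72*x**3 + 36*x + 9.
Integrate each monomial from 0 to 5 using ∫_0^5 c·x^n dx = c·5^(n+1)/(n+1):
  ∫_0^5 u(x)^2 dx = ∫_0^5 (4*x^6 - 12*x^5 - 3*x^4 + 6*x^3 + 27*x^2 + 18*x + 9) dx. Term by term:
    ∫_0^5 4*x^6 dx = 312500/7;  ∫_0^5 -12*x^5 dx = -31250;  ∫_0^5 -3*x^4 dx = -1875;
    ∫_0^5 6*x^3 dx = 1875/2;  ∫_0^5 27*x^2 dx = 1125;  ∫_0^5 18*x dx = 225;
    ∫_0^5 9 dx = 45.
  Sum: 312500/7 − 31250 − 1875 + 1875/2 + 1125 + 225 + 45 = 193905/14.
  ∫_0^5 u'(x)^2 dx = ∫_0^5 (36*x^4 - 72*x^3 + 36*x + 9) dx. Term by term:
    ∫_0^5 36*x^4 dx = 22500;  ∫_0^5 -72*x^3 dx = -11250;  ∫_0^5 36*x dx = 450;
    ∫_0^5 9 dx = 45.
  Sum: 22500 − 11250 + 450 + 45 = 11745.
Adding: ||u||_{H^1}^2 = 193905/14 + 11745 = 358335/14.


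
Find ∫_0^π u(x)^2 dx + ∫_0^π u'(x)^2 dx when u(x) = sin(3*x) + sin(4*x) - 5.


||u||_{H^1(0,π)}^2 = -20/3 + 77*π/2

u'(x) = 3*cos(3*x) + 4*cos(4*x).
Expand u² and (u')² and integrate term by term on (0, π), using: for integers n ≥ 1, ∫_0^π sin²(nx) dx = ∫_0^π cos²(nx) dx = π/2; for n ≠ n', ∫_0^π sin(nx)sin(n'x) dx = ∫_0^π cos(nx)cos(n'x) dx = 0; and by product-to-sum, ∫_0^π sin(nx)cos(n'x) dx = ½∫_0^π [sin((n+n')x) + sin((n−n')x)] dx, which is 0 when n+n' is even and 2n/(n²−n'²) when n+n' is odd (it need not vanish on (0, π)). For the constant mode: ∫_0^π 1 dx = π, ∫_0^π cos(nx) dx = 0, ∫_0^π sin(nx) dx = (1−(−1)^n)/n.
  u² squared terms: (-5)²·∫1 dx = 25·π = 25*π;  (1)²·∫sin(3x)² dx = 1·π/2 = π/2;  (1)²·∫sin(4x)² dx = 1·π/2 = π/2.
  u² cross terms: 2·(-5)·(1)·∫1·sin(3x) dx = -10·(2/3) = -20/3;  2·(-5)·(1)·∫1·sin(4x) dx = -10·(0) = 0;  2·(1)·(1)·∫sin(3x)·sin(4x) dx = 2·(0) = 0.
  So ∫_0^π u² dx = 25*π + π/2 + π/2 − 20/3 + 0 + 0 = -20/3 + 26*π.
  (u')² squared terms: (3)²·∫cos(3x)² dx = 9·π/2 = 9*π/2;  (4)²·∫cos(4x)² dx = 16·π/2 = 8*π.
  (u')² cross terms: 2·(3)·(4)·∫cos(3x)·cos(4x) dx = 24·(0) = 0.
  So ∫_0^π (u')² dx = 9*π/2 + 8*π + 0 = 25*π/2.
||u||_{H^1}^2 = (-20/3 + 26*π) + (25*π/2) = -20/3 + 77*π/2.


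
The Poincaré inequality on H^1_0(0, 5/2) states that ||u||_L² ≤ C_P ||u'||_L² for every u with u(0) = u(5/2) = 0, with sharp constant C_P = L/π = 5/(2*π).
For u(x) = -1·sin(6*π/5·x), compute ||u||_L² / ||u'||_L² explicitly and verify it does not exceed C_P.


||u||_L² / ||u'||_L² = 5/(6*π) < C_P = 5/(2*π).

u(x) = -1·sin(6*π/5·x), so u'(x) = -6*π*cos(6*π*x/5)/5.
Writing u(x) = A·sin(kπx/L) with A = -1 and k = 3, use ∫_0^L sin²(kπx/L) dx = L/2 and ∫_0^L cos²(kπx/L) dx = L/2.
u² = 1·sin²(6*π/5·x) and (u')² = 36*π^2/25·cos²(6*π/5·x), and each of sin², cos² integrates to L/2 = 5/4 over (0, 5/2).
∫_0^5/2 u² dx = 5/4, so ||u||_L² = sqrt(5)/2.
∫_0^5/2 (u')² dx = 9*π^2/5, so ||u'||_L² = 3*sqrt(5)*π/5.
Ratio ||u||_L² / ||u'||_L² = 5/(6*π).
Sharp Poincaré constant on H^1_0(0, 5/2) is C_P = L/π = 5/(2*π), achieved by sin(2*π/5·x).
This is the k = 3 harmonic; the ratio L/(kπ) is strictly less than C_P = L/π, consistent with the sharp inequality ||u||_L² ≤ C_P ||u'||_L².


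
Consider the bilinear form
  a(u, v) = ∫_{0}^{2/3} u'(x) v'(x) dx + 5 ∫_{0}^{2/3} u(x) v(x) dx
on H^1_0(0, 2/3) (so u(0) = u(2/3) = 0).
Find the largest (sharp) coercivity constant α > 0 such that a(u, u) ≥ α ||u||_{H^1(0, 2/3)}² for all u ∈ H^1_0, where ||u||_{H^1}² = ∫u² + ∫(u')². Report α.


α = 1

Coercivity of a(·,·) on H^1_0(0, 2/3) means a(u, u) ≥ α ||u||_{H^1}² for every u ∈ H^1_0.
The interval has length L = 2/3, and Poincaré/coercivity depend only on L. Here a(u, u) = ∫(u')² + (5)·∫u².
Here c = 5 ≥ 1, so a(u,u) = ∫(u')² + c∫u² ≥ ∫(u')² + ∫u² = ||u||_{H^1}², i.e. α = 1 works. No larger α is possible: a(u,u) ≥ α||u||_{H^1}² means (1−α)∫(u')² ≥ (α−c)∫u², and for the modes u_n = sin(nπ(x−x₀)/L) (x₀ the left endpoint) one has ∫u_n²/∫(u_n')² = (L/(nπ))² → 0, so a(u_n,u_n)/||u_n||_{H^1}² → 1. Hence the optimal constant is α = 1.
Therefore α = 1.


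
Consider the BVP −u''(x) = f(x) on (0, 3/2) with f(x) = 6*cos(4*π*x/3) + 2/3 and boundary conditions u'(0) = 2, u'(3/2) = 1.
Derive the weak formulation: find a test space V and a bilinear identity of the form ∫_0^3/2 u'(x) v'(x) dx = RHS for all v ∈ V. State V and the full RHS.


V = H^1(0, 3/2) (v unrestricted at boundary; u is determined up to an additive constant); weak form: ∫_0^3/2 u'v' dx = ∫_0^3/2 (6*cos(4*π*x/3) + 2/3) v dx + v(3/2) − 2·v(0) for all v ∈ V.

Multiply both sides by a test function v and integrate from 0 to 3/2:
  ∫_0^3/2 −u''(x) v(x) dx = ∫_0^3/2 f(x) v(x) dx.
Integrate the LHS by parts once:
  ∫_0^3/2 −u'' v dx = −[u'(x) v(x)]_0^3/2 + ∫_0^3/2 u'(x) v'(x) dx.
Thus ∫_0^3/2 u'(x) v'(x) dx = ∫_0^3/2 f(x) v(x) dx + [u'(x) v(x)]_0^3/2.
Choose V so that boundary terms are either known or forced to vanish.
u has inhomogeneous Neumann u'(0) = 2, u'(3/2) = 1. [u' v]_0^3/2 = (1)·v(3/2) − (2)·v(0) = v(3/2) − 2·v(0). Take V = H^1(0, 3/2); boundary term becomes part of RHS.
Weak formulation: find u (satisfying any essential BC) such that ∫_0^3/2 u'(x) v'(x) dx = ∫_0^3/2 f v dx + v(3/2) − 2·v(0) for all v ∈ V (Neumann data are natural BCs: they enter the RHS as boundary terms).
Substituting f(x) = 6*cos(4*π*x/3) + 2/3, the right-hand side is ∫_0^3/2 (6*cos(4*π*x/3) + 2/3) v dx + v(3/2) − 2·v(0).
Compatibility check (pure Neumann): taking v ≡ 1 ∈ V gives 0 = ∫_0^3/2 f dx + (1) − (2), i.e. ∫_0^3/2 f dx must equal u'(0) − u'(3/2) = 1. Indeed ∫_0^3/2 (6*cos(4*π*x/3) + 2/3) dx = 1, so the data are compatible. The solution is then unique only up to an additive constant (fix it e.g. by requiring ∫_0^3/2 u dx = 0).


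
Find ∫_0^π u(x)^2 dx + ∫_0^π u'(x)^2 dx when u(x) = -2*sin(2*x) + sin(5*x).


||u||_{H^1(0,π)}^2 = 23*π

u'(x) = -4*cos(2*x) + 5*cos(5*x).
Expand u² and (u')² and integrate term by term on (0, π), using: for integers n ≥ 1, ∫_0^π sin²(nx) dx = ∫_0^π cos²(nx) dx = π/2; for n ≠ n', ∫_0^π sin(nx)sin(n'x) dx = ∫_0^π cos(nx)cos(n'x) dx = 0; and by product-to-sum, ∫_0^π sin(nx)cos(n'x) dx = ½∫_0^π [sin((n+n')x) + sin((n−n')x)] dx, which is 0 when n+n' is even and 2n/(n²−n'²) when n+n' is odd (it need not vanish on (0, π)).
  u² squared terms: (-2)²·∫sin(2x)² dx = 4·π/2 = 2*π;  (1)²·∫sin(5x)² dx = 1·π/2 = π/2.
  u² cross terms: 2·(-2)·(1)·∫sin(2x)·sin(5x) dx = -4·(0) = 0.
  So ∫_0^π u² dx = 2*π + π/2 + 0 = 5*π/2.
  (u')² squared terms: (-4)²·∫cos(2x)² dx = 16·π/2 = 8*π;  (5)²·∫cos(5x)² dx = 25·π/2 = 25*π/2.
  (u')² cross terms: 2·(-4)·(5)·∫cos(2x)·cos(5x) dx = -40·(0) = 0.
  So ∫_0^π (u')² dx = 8*π + 25*π/2 + 0 = 41*π/2.
||u||_{H^1}^2 = (5*π/2) + (41*π/2) = 23*π.


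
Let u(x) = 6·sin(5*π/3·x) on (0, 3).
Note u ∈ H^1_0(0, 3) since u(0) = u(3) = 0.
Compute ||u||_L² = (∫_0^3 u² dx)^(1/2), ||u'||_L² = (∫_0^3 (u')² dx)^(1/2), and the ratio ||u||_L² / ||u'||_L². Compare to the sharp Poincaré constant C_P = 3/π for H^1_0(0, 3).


||u||_L² / ||u'||_L² = 3/(5*π) < C_P = 3/π.

u(x) = 6·sin(5*π/3·x), so u'(x) = 10*π*cos(5*π*x/3).
Writing u(x) = A·sin(kπx/L) with A = 6 and k = 5, use ∫_0^L sin²(kπx/L) dx = L/2 and ∫_0^L cos²(kπx/L) dx = L/2.
u² = 36·sin²(5*π/3·x) and (u')² = 100*π^2·cos²(5*π/3·x), and each of sin², cos² integrates to L/2 = 3/2 over (0, 3).
∫_0^3 u² dx = 54, so ||u||_L² = 3*sqrt(6).
∫_0^3 (u')² dx = 150*π^2, so ||u'||_L² = 5*sqrt(6)*π.
Ratio ||u||_L² / ||u'||_L² = 3/(5*π).
Sharp Poincaré constant on H^1_0(0, 3) is C_P = L/π = 3/π, achieved by sin(π/3·x).
This is the k = 5 harmonic; the ratio L/(kπ) is strictly less than C_P = L/π, consistent with the sharp inequality ||u||_L² ≤ C_P ||u'||_L².


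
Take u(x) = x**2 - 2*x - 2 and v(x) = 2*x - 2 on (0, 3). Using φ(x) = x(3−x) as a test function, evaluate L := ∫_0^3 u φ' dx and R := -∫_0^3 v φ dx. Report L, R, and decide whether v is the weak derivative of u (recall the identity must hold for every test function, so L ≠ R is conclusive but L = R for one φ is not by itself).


LHS = -9/2, RHS = -9/2. Yes, v = u' weakly.

u(x) = x**2 - 2*x - 2, classical derivative u'(x) = 2*x - 2.
φ(x) = x(3−x), so φ'(x) = 3 - 2*x.
Note φ(0) = φ(3) = 0, so the boundary term u·φ vanishes.
LHS = ∫_0^3 u(x) φ'(x) dx = ∫_0^3 (-2*x^3 + 7*x^2 - 2*x - 6) dx. Term by term:
  ∫_0^3 -2*x^3 dx = -81/2;  ∫_0^3 7*x^2 dx = 63;  ∫_0^3 -2*x dx = -9;
  ∫_0^3 -6 dx = -18.
Sum: -81/2 + 63 − 9 − 18 = -9/2.
So LHS = -9/2.
∫_0^3 v(x) φ(x) dx = ∫_0^3 (-2*x^3 + 8*x^2 - 6*x) dx. Term by term:
  ∫_0^3 -2*x^3 dx = -81/2;  ∫_0^3 8*x^2 dx = 72;  ∫_0^3 -6*x dx = -27.
Sum: -81/2 + 72 − 27 = 9/2.
So RHS = -∫_0^3 v(x) φ(x) dx = -9/2.
LHS = RHS, so the identity holds for this test φ.
Moreover u is smooth here and v(x) = u'(x) = 2*x - 2 pointwise, so the identity holds for every test function. Hence v is the weak derivative of u.


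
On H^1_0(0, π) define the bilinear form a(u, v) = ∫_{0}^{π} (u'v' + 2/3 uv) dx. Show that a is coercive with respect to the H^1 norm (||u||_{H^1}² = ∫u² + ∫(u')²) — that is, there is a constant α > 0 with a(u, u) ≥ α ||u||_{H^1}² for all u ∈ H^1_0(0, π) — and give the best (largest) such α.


α = 5/6

Coercivity of a(·,·) on H^1_0(0, π) means a(u, u) ≥ α ||u||_{H^1}² for every u ∈ H^1_0.
The interval has length L = π, and Poincaré/coercivity depend only on L. Here a(u, u) = ∫(u')² + (2/3)·∫u².
Here 0 < c = 2/3 < 1. The condition a(u,u) ≥ α||u||_{H^1}² reads (1−α)∫(u')² ≥ (α−c)∫u². Any admissible α is ≤ 1 (rapidly oscillating u have ∫u²/∫(u')² → 0), and α = 1 would force 0 ≥ (1−c)∫u², impossible since c < 1; so 1−α > 0. By the sharp Poincaré inequality on H^1_0 of an interval of length L, ∫(u')² ≥ (π/L)²∫u² with equality for the first sine mode sin(π(x−x₀)/L) (x₀ the left endpoint), so the inequality holds for all u iff (1−α)(π/L)² ≥ α − c, i.e. α ≤ ((π/L)² + c)/((π/L)² + 1) = (1 + c(L/π)²)/(1 + (L/π)²). With (π/L)² = 1 and c = 2/3, the largest admissible constant is α = ((π/L)² + c)/((π/L)² + 1).
Simplifying, α = 5/6.


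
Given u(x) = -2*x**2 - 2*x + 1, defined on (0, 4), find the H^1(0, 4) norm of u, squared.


||u||_{H^1}^2 = 26828/15

The H^1 norm (squared) on an interval (0, L) is
  ||u||_{H^1}^2 = ∫_0^L u(x)^2 dx + ∫_0^L u'(x)^2 dx.
Compute u'(x) = -4*x - 2.
Then u(x)^2 = 4*x**4 + 8*x**3 - 4*x + 1 and u'(x)^2 = 16*x**2 + 16*x + 4.
Integrate each monomial from 0 to 4 using ∫_0^4 c·x^n dx = c·4^(n+1)/(n+1):
  ∫_0^4 u(x)^2 dx = ∫_0^4 (4*x^4 + 8*x^3 - 4*x + 1) dx. Term by term:
    ∫_0^4 4*x^4 dx = 4096/5;  ∫_0^4 8*x^3 dx = 512;  ∫_0^4 -4*x dx = -32;
    ∫_0^4 1 dx = 4.
  Sum: 4096/5 + 512 − 32 + 4 = 6516/5.
  ∫_0^4 u'(x)^2 dx = ∫_0^4 (16*x^2 + 16*x + 4) dx. Term by term:
    ∫_0^4 16*x^2 dx = 1024/3;  ∫_0^4 16*x dx = 128;  ∫_0^4 4 dx = 16.
  Sum: 1024/3 + 128 + 16 = 1456/3.
Adding: ||u||_{H^1}^2 = 6516/5 + 1456/3 = 26828/15.


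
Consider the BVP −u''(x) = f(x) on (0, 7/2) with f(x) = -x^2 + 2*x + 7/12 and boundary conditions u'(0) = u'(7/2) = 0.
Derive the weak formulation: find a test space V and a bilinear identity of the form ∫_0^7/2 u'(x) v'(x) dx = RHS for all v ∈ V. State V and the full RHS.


V = H^1(0, 7/2) (no boundary constraint on v; u is determined up to an additive constant); weak form: ∫_0^7/2 u'v' dx = ∫_0^7/2 (-x^2 + 2*x + 7/12) v dx for all v ∈ V.

Multiply both sides by a test function v and integrate from 0 to 7/2:
  ∫_0^7/2 −u''(x) v(x) dx = ∫_0^7/2 f(x) v(x) dx.
Integrate the LHS by parts once:
  ∫_0^7/2 −u'' v dx = −[u'(x) v(x)]_0^7/2 + ∫_0^7/2 u'(x) v'(x) dx.
Thus ∫_0^7/2 u'(x) v'(x) dx = ∫_0^7/2 f(x) v(x) dx + [u'(x) v(x)]_0^7/2.
Choose V so that boundary terms are either known or forced to vanish.
u has homogeneous Neumann: u'(0) = u'(7/2) = 0. So [u' v]_0^7/2 = 0·v(7/2) − 0·v(0) = 0 for any v; take V = H^1(0, 7/2).
Weak formulation: find u (satisfying any essential BC) such that ∫_0^7/2 u'(x) v'(x) dx = ∫_0^7/2 f v dx for all v ∈ V (homogeneous Neumann, so boundary terms vanish).
Substituting f(x) = -x^2 + 2*x + 7/12, the right-hand side is ∫_0^7/2 (-x^2 + 2*x + 7/12) v dx.
Compatibility check (pure Neumann): taking v ≡ 1 ∈ V gives 0 = ∫_0^7/2 f dx + (0) − (0), i.e. ∫_0^7/2 f dx must equal u'(0) − u'(7/2) = 0. Indeed ∫_0^7/2 (-x^2 + 2*x + 7/12) dx = 0, so the data are compatible. The solution is then unique only up to an additive constant (fix it e.g. by requiring ∫_0^7/2 u dx = 0).


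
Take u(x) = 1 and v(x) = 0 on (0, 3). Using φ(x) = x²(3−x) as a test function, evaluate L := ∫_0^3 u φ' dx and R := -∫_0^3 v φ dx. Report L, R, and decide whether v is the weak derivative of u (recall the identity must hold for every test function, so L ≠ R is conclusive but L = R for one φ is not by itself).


LHS = 0, RHS = 0. Yes, v = u' weakly.

u(x) = 1, classical derivative u'(x) = 0.
φ(x) = x²(3−x), so φ'(x) = 3*x*(2 - x).
Note φ(0) = φ(3) = 0, so the boundary term u·φ vanishes.
LHS = ∫_0^3 u(x) φ'(x) dx = ∫_0^3 (-3*x^2 + 6*x) dx. Term by term:
  ∫_0^3 -3*x^2 dx = -27;  ∫_0^3 6*x dx = 27.
Sum: -27 + 27 = 0.
So LHS = 0.
∫_0^3 v(x) φ(x) dx = ∫_0^3 (0) dx. Term by term:
  ∫_0^3 0 dx = 0.
So RHS = -∫_0^3 v(x) φ(x) dx = 0.
LHS = RHS, so the identity holds for this test φ.
Moreover u is smooth here and v(x) = u'(x) = 0 pointwise, so the identity holds for every test function. Hence v is the weak derivative of u.


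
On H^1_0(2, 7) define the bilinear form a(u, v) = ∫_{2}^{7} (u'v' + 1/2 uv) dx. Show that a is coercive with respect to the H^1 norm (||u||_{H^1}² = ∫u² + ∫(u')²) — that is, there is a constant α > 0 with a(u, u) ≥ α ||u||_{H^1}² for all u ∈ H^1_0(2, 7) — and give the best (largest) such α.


α = (π^2 + 25/2)/(π^2 + 25)

Coercivity of a(·,·) on H^1_0(2, 7) means a(u, u) ≥ α ||u||_{H^1}² for every u ∈ H^1_0.
The interval has length L = 5, and Poincaré/coercivity depend only on L. Here a(u, u) = ∫(u')² + (1/2)·∫u².
Here 0 < c = 1/2 < 1. The condition a(u,u) ≥ α||u||_{H^1}² reads (1−α)∫(u')² ≥ (α−c)∫u². Any admissible α is ≤ 1 (rapidly oscillating u have ∫u²/∫(u')² → 0), and α = 1 would force 0 ≥ (1−c)∫u², impossible since c < 1; so 1−α > 0. By the sharp Poincaré inequality on H^1_0 of an interval of length L, ∫(u')² ≥ (π/L)²∫u² with equality for the first sine mode sin(π(x−x₀)/L) (x₀ the left endpoint), so the inequality holds for all u iff (1−α)(π/L)² ≥ α − c, i.e. α ≤ ((π/L)² + c)/((π/L)² + 1) = (1 + c(L/π)²)/(1 + (L/π)²). With (π/L)² = π^2/25 and c = 1/2, the largest admissible constant is α = ((π/L)² + c)/((π/L)² + 1).
Simplifying, α = (π^2 + 25/2)/(π^2 + 25).


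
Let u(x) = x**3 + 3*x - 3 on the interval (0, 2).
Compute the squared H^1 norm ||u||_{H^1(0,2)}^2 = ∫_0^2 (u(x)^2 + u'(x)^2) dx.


||u||_{H^1}^2 = 1136/7

The H^1 norm (squared) on an interval (0, L) is
  ||u||_{H^1}^2 = ∫_0^L u(x)^2 dx + ∫_0^L u'(x)^2 dx.
Compute u'(x) = 3*x**2 + 3.
Then u(x)^2 = x**6 + 6*x**4 - 6*x**3 + 9*x**2 - 18*x + 9 and u'(x)^2 = 9*x**4 + 18*x**2 + 9.
Integrate each monomial from 0 to 2 using ∫_0^2 c·x^n dx = c·2^(n+1)/(n+1):
  ∫_0^2 u(x)^2 dx = ∫_0^2 (x^6 + 6*x^4 - 6*x^3 + 9*x^2 - 18*x + 9) dx. Term by term:
    ∫_0^2 x^6 dx = 128/7;  ∫_0^2 6*x^4 dx = 192/5;  ∫_0^2 -6*x^3 dx = -24;
    ∫_0^2 9*x^2 dx = 24;  ∫_0^2 -18*x dx = -36;  ∫_0^2 9 dx = 18.
  Sum: 128/7 + 192/5 − 24 + 24 − 36 + 18 = 1354/35.
  ∫_0^2 u'(x)^2 dx = ∫_0^2 (9*x^4 + 18*x^2 + 9) dx. Term by term:
    ∫_0^2 9*x^4 dx = 288/5;  ∫_0^2 18*x^2 dx = 48;  ∫_0^2 9 dx = 18.
  Sum: 288/5 + 48 + 18 = 618/5.
Adding: ||u||_{H^1}^2 = 1354/35 + 618/5 = 1136/7.


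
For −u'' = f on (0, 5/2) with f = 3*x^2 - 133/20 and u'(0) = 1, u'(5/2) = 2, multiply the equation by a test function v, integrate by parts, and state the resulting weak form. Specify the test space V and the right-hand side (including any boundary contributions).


V = H^1(0, 5/2) (v unrestricted at boundary; u is determined up to an additive constant); weak form: ∫_0^5/2 u'v' dx = ∫_0^5/2 (3*x^2 - 133/20) v dx + 2·v(5/2) − v(0) for all v ∈ V.

Multiply both sides by a test function v and integrate from 0 to 5/2:
  ∫_0^5/2 −u''(x) v(x) dx = ∫_0^5/2 f(x) v(x) dx.
Integrate the LHS by parts once:
  ∫_0^5/2 −u'' v dx = −[u'(x) v(x)]_0^5/2 + ∫_0^5/2 u'(x) v'(x) dx.
Thus ∫_0^5/2 u'(x) v'(x) dx = ∫_0^5/2 f(x) v(x) dx + [u'(x) v(x)]_0^5/2.
Choose V so that boundary terms are either known or forced to vanish.
u has inhomogeneous Neumann u'(0) = 1, u'(5/2) = 2. [u' v]_0^5/2 = (2)·v(5/2) − (1)·v(0) = 2·v(5/2) − v(0). Take V = H^1(0, 5/2); boundary term becomes part of RHS.
Weak formulation: find u (satisfying any essential BC) such that ∫_0^5/2 u'(x) v'(x) dx = ∫_0^5/2 f v dx + 2·v(5/2) − v(0) for all v ∈ V (Neumann data are natural BCs: they enter the RHS as boundary terms).
Substituting f(x) = 3*x^2 - 133/20, the right-hand side is ∫_0^5/2 (3*x^2 - 133/20) v dx + 2·v(5/2) − v(0).
Compatibility check (pure Neumann): taking v ≡ 1 ∈ V gives 0 = ∫_0^5/2 f dx + (2) − (1), i.e. ∫_0^5/2 f dx must equal u'(0) − u'(5/2) = -1. Indeed ∫_0^5/2 (3*x^2 - 133/20) dx = -1, so the data are compatible. The solution is then unique only up to an additive constant (fix it e.g. by requiring ∫_0^5/2 u dx = 0).


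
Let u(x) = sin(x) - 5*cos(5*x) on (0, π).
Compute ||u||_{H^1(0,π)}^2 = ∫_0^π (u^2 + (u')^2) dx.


||u||_{H^1(0,π)}^2 = 326*π

u'(x) = 25*sin(5*x) + cos(x).
Expand u² and (u')² and integrate term by term on (0, π), using: for integers n ≥ 1, ∫_0^π sin²(nx) dx = ∫_0^π cos²(nx) dx = π/2; for n ≠ n', ∫_0^π sin(nx)sin(n'x) dx = ∫_0^π cos(nx)cos(n'x) dx = 0; and by product-to-sum, ∫_0^π sin(nx)cos(n'x) dx = ½∫_0^π [sin((n+n')x) + sin((n−n')x)] dx, which is 0 when n+n' is even and 2n/(n²−n'²) when n+n' is odd (it need not vanish on (0, π)).
  u² squared terms: (-5)²·∫cos(5x)² dx = 25·π/2 = 25*π/2;  (1)²·∫sin(x)² dx = 1·π/2 = π/2.
  u² cross terms: 2·(-5)·(1)·∫cos(5x)·sin(x) dx = -10·(0) = 0.
  So ∫_0^π u² dx = 25*π/2 + π/2 + 0 = 13*π.
  (u')² squared terms: (25)²·∫sin(5x)² dx = 625·π/2 = 625*π/2;  (1)²·∫cos(x)² dx = 1·π/2 = π/2.
  (u')² cross terms: 2·(25)·(1)·∫sin(5x)·cos(x) dx = 50·(0) = 0.
  So ∫_0^π (u')² dx = 625*π/2 + π/2 + 0 = 313*π.
||u||_{H^1}^2 = (13*π) + (313*π) = 326*π.


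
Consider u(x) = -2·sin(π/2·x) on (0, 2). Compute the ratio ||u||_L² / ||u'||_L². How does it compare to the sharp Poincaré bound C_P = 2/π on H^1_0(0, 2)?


||u||_L² / ||u'||_L² = 2/π = C_P.

u(x) = -2·sin(π/2·x), so u'(x) = -π*cos(π*x/2).
Writing u(x) = A·sin(kπx/L) with A = -2 and k = 1, use ∫_0^L sin²(kπx/L) dx = L/2 and ∫_0^L cos²(kπx/L) dx = L/2.
u² = 4·sin²(π/2·x) and (u')² = π^2·cos²(π/2·x), and each of sin², cos² integrates to L/2 = 1 over (0, 2).
∫_0^2 u² dx = 4, so ||u||_L² = 2.
∫_0^2 (u')² dx = π^2, so ||u'||_L² = π.
Ratio ||u||_L² / ||u'||_L² = 2/π.
Sharp Poincaré constant on H^1_0(0, 2) is C_P = L/π = 2/π, achieved by sin(π/2·x).
This is the k = 1 eigenfunction (up to amplitude), so the ratio equals the sharp Poincaré constant exactly.


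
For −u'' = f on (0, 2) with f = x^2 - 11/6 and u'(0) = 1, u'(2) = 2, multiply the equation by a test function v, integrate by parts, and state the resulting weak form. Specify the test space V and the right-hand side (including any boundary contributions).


V = H^1(0, 2) (v unrestricted at boundary; u is determined up to an additive constant); weak form: ∫_0^2 u'v' dx = ∫_0^2 (x^2 - 11/6) v dx + 2·v(2) − v(0) for all v ∈ V.

Multiply both sides by a test function v and integrate from 0 to 2:
  ∫_0^2 −u''(x) v(x) dx = ∫_0^2 f(x) v(x) dx.
Integrate the LHS by parts once:
  ∫_0^2 −u'' v dx = −[u'(x) v(x)]_0^2 + ∫_0^2 u'(x) v'(x) dx.
Thus ∫_0^2 u'(x) v'(x) dx = ∫_0^2 f(x) v(x) dx + [u'(x) v(x)]_0^2.
Choose V so that boundary terms are either known or forced to vanish.
u has inhomogeneous Neumann u'(0) = 1, u'(2) = 2. [u' v]_0^2 = (2)·v(2) − (1)·v(0) = 2·v(2) − v(0). Take V = H^1(0, 2); boundary term becomes part of RHS.
Weak formulation: find u (satisfying any essential BC) such that ∫_0^2 u'(x) v'(x) dx = ∫_0^2 f v dx + 2·v(2) − v(0) for all v ∈ V (Neumann data are natural BCs: they enter the RHS as boundary terms).
Substituting f(x) = x^2 - 11/6, the right-hand side is ∫_0^2 (x^2 - 11/6) v dx + 2·v(2) − v(0).
Compatibility check (pure Neumann): taking v ≡ 1 ∈ V gives 0 = ∫_0^2 f dx + (2) − (1), i.e. ∫_0^2 f dx must equal u'(0) − u'(2) = -1. Indeed ∫_0^2 (x^2 - 11/6) dx = -1, so the data are compatible. The solution is then unique only up to an additive constant (fix it e.g. by requiring ∫_0^2 u dx = 0).


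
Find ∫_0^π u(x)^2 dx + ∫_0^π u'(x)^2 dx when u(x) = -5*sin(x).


||u||_{H^1(0,π)}^2 = 25*π

u'(x) = -5*cos(x).
Expand u² and (u')² and integrate term by term on (0, π), using: for integers n ≥ 1, ∫_0^π sin²(nx) dx = ∫_0^π cos²(nx) dx = π/2; for n ≠ n', ∫_0^π sin(nx)sin(n'x) dx = ∫_0^π cos(nx)cos(n'x) dx = 0; and by product-to-sum, ∫_0^π sin(nx)cos(n'x) dx = ½∫_0^π [sin((n+n')x) + sin((n−n')x)] dx, which is 0 when n+n' is even and 2n/(n²−n'²) when n+n' is odd (it need not vanish on (0, π)).
  u² squared terms: (-5)²·∫sin(x)² dx = 25·π/2 = 25*π/2.
  So ∫_0^π u² dx = 25*π/2.
  (u')² squared terms: (-5)²·∫cos(x)² dx = 25·π/2 = 25*π/2.
  So ∫_0^π (u')² dx = 25*π/2.
||u||_{H^1}^2 = (25*π/2) + (25*π/2) = 25*π.


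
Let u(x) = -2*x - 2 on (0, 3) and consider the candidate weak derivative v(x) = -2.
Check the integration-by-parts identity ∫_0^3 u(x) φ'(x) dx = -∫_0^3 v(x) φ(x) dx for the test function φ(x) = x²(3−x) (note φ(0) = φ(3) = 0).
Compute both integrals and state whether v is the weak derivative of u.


LHS = 27/2, RHS = 27/2. Yes, v = u' weakly.

u(x) = -2*x - 2, classical derivative u'(x) = -2.
φ(x) = x²(3−x), so φ'(x) = 3*x*(2 - x).
Note φ(0) = φ(3) = 0, so the boundary term u·φ vanishes.
LHS = ∫_0^3 u(x) φ'(x) dx = ∫_0^3 (6*x^3 - 6*x^2 - 12*x) dx. Term by term:
  ∫_0^3 6*x^3 dx = 243/2;  ∫_0^3 -6*x^2 dx = -54;  ∫_0^3 -12*x dx = -54.
Sum: 243/2 − 54 − 54 = 27/2.
So LHS = 27/2.
∫_0^3 v(x) φ(x) dx = ∫_0^3 (2*x^3 - 6*x^2) dx. Term by term:
  ∫_0^3 2*x^3 dx = 81/2;  ∫_0^3 -6*x^2 dx = -54.
Sum: 81/2 − 54 = -27/2.
So RHS = -∫_0^3 v(x) φ(x) dx = 27/2.
LHS = RHS, so the identity holds for this test φ.
Moreover u is smooth here and v(x) = u'(x) = -2 pointwise, so the identity holds for every test function. Hence v is the weak derivative of u.


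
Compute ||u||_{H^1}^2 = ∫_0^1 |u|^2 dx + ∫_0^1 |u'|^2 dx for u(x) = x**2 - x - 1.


||u||_{H^1}^2 = 17/10

The H^1 norm (squared) on an interval (0, L) is
  ||u||_{H^1}^2 = ∫_0^L u(x)^2 dx + ∫_0^L u'(x)^2 dx.
Compute u'(x) = 2*x - 1.
Then u(x)^2 = x**4 - 2*x**3 - x**2 + 2*x + 1 and u'(x)^2 = 4*x**2 - 4*x + 1.
Integrate each monomial from 0 to 1 using ∫_0^1 c·x^n dx = c·1^(n+1)/(n+1):
  ∫_0^1 u(x)^2 dx = ∫_0^1 (x^4 - 2*x^3 - x^2 + 2*x + 1) dx. Term by term:
    ∫_0^1 x^4 dx = 1/5;  ∫_0^1 -2*x^3 dx = -1/2;  ∫_0^1 -x^2 dx = -1/3;
    ∫_0^1 2*x dx = 1;  ∫_0^1 1 dx = 1.
  Sum: 1/5 − 1/2 − 1/3 + 1 + 1 = 41/30.
  ∫_0^1 u'(x)^2 dx = ∫_0^1 (4*x^2 - 4*x + 1) dx. Term by term:
    ∫_0^1 4*x^2 dx = 4/3;  ∫_0^1 -4*x dx = -2;  ∫_0^1 1 dx = 1.
  Sum: 4/3 − 2 + 1 = 1/3.
Adding: ||u||_{H^1}^2 = 41/30 + 1/3 = 17/10.


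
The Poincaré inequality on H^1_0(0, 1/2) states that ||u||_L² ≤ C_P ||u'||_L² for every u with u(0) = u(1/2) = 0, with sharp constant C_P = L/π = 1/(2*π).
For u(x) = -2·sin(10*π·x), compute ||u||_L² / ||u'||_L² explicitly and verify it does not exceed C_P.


||u||_L² / ||u'||_L² = 1/(10*π) < C_P = 1/(2*π).

u(x) = -2·sin(10*π·x), so u'(x) = -20*π*cos(10*π*x).
Writing u(x) = A·sin(kπx/L) with A = -2 and k = 5, use ∫_0^L sin²(kπx/L) dx = L/2 and ∫_0^L cos²(kπx/L) dx = L/2.
u² = 4·sin²(10*π·x) and (u')² = 400*π^2·cos²(10*π·x), and each of sin², cos² integrates to L/2 = 1/4 over (0, 1/2).
∫_0^1/2 u² dx = 1, so ||u||_L² = 1.
∫_0^1/2 (u')² dx = 100*π^2, so ||u'||_L² = 10*π.
Ratio ||u||_L² / ||u'||_L² = 1/(10*π).
Sharp Poincaré constant on H^1_0(0, 1/2) is C_P = L/π = 1/(2*π), achieved by sin(2*π·x).
This is the k = 5 harmonic; the ratio L/(kπ) is strictly less than C_P = L/π, consistent with the sharp inequality ||u||_L² ≤ C_P ||u'||_L².


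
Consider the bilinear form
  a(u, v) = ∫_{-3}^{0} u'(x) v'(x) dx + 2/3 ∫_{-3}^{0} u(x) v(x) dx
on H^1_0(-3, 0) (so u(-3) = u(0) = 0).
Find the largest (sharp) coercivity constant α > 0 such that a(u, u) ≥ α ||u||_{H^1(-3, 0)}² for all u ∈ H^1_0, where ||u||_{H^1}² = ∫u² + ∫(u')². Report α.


α = (6 + π^2)/(9 + π^2)

Coercivity of a(·,·) on H^1_0(-3, 0) means a(u, u) ≥ α ||u||_{H^1}² for every u ∈ H^1_0.
The interval has length L = 3, and Poincaré/coercivity depend only on L. Here a(u, u) = ∫(u')² + (2/3)·∫u².
Here 0 < c = 2/3 < 1. The condition a(u,u) ≥ α||u||_{H^1}² reads (1−α)∫(u')² ≥ (α−c)∫u². Any admissible α is ≤ 1 (rapidly oscillating u have ∫u²/∫(u')² → 0), and α = 1 would force 0 ≥ (1−c)∫u², impossible since c < 1; so 1−α > 0. By the sharp Poincaré inequality on H^1_0 of an interval of length L, ∫(u')² ≥ (π/L)²∫u² with equality for the first sine mode sin(π(x−x₀)/L) (x₀ the left endpoint), so the inequality holds for all u iff (1−α)(π/L)² ≥ α − c, i.e. α ≤ ((π/L)² + c)/((π/L)² + 1) = (1 + c(L/π)²)/(1 + (L/π)²). With (π/L)² = π^2/9 and c = 2/3, the largest admissible constant is α = ((π/L)² + c)/((π/L)² + 1).
Simplifying, α = (6 + π^2)/(9 + π^2).


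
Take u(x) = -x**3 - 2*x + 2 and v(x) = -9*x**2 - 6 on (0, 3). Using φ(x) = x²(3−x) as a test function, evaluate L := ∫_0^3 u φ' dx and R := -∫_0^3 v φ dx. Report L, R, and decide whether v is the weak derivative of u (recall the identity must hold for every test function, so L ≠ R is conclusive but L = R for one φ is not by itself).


LHS = 432/5, RHS = 1296/5. No, v is not the weak derivative of u.

u(x) = -x**3 - 2*x + 2, classical derivative u'(x) = -3*x**2 - 2.
φ(x) = x²(3−x), so φ'(x) = 3*x*(2 - x).
Note φ(0) = φ(3) = 0, so the boundary term u·φ vanishes.
LHS = ∫_0^3 u(x) φ'(x) dx = ∫_0^3 (3*x^5 - 6*x^4 + 6*x^3 - 18*x^2 + 12*x) dx. Term by term:
  ∫_0^3 3*x^5 dx = 729/2;  ∫_0^3 -6*x^4 dx = -1458/5;  ∫_0^3 6*x^3 dx = 243/2;
  ∫_0^3 -18*x^2 dx = -162;  ∫_0^3 12*x dx = 54.
Sum: 729/2 − 1458/5 + 243/2 − 162 + 54 = 432/5.
So LHS = 432/5.
∫_0^3 v(x) φ(x) dx = ∫_0^3 (9*x^5 - 27*x^4 + 6*x^3 - 18*x^2) dx. Term by term:
  ∫_0^3 9*x^5 dx = 2187/2;  ∫_0^3 -27*x^4 dx = -6561/5;  ∫_0^3 6*x^3 dx = 243/2;
  ∫_0^3 -18*x^2 dx = -162.
Sum: 2187/2 − 6561/5 + 243/2 − 162 = -1296/5.
So RHS = -∫_0^3 v(x) φ(x) dx = 1296/5.
LHS − RHS = -864/5 ≠ 0, so the identity fails.
(For a valid weak derivative the identity must hold for EVERY test function, in particular this one. The failure shows v is NOT the weak derivative of u.)
Correct weak derivative would be u'(x) = -3*x**2 - 2.


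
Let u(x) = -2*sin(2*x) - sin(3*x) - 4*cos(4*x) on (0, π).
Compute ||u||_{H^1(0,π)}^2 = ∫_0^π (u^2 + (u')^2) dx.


||u||_{H^1(0,π)}^2 = -816/7 + 151*π

u'(x) = 16*sin(4*x) - 4*cos(2*x) - 3*cos(3*x).
Expand u² and (u')² and integrate term by term on (0, π), using: for integers n ≥ 1, ∫_0^π sin²(nx) dx = ∫_0^π cos²(nx) dx = π/2; for n ≠ n', ∫_0^π sin(nx)sin(n'x) dx = ∫_0^π cos(nx)cos(n'x) dx = 0; and by product-to-sum, ∫_0^π sin(nx)cos(n'x) dx = ½∫_0^π [sin((n+n')x) + sin((n−n')x)] dx, which is 0 when n+n' is even and 2n/(n²−n'²) when n+n' is odd (it need not vanish on (0, π)).
  u² squared terms: (-1)²·∫sin(3x)² dx = 1·π/2 = π/2;  (-4)²·∫cos(4x)² dx = 16·π/2 = 8*π;  (-2)²·∫sin(2x)² dx = 4·π/2 = 2*π.
  u² cross terms: 2·(-1)·(-4)·∫sin(3x)·cos(4x) dx = 8·(-6/7) = -48/7;  2·(-1)·(-2)·∫sin(3x)·sin(2x) dx = 4·(0) = 0;  2·(-4)·(-2)·∫cos(4x)·sin(2x) dx = 16·(0) = 0.
  So ∫_0^π u² dx = π/2 + 8*π + 2*π − 48/7 + 0 + 0 = -48/7 + 21*π/2.
  (u')² squared terms: (-4)²·∫cos(2x)² dx = 16·π/2 = 8*π;  (-3)²·∫cos(3x)² dx = 9·π/2 = 9*π/2;  (16)²·∫sin(4x)² dx = 256·π/2 = 128*π.
  (u')² cross terms: 2·(-4)·(-3)·∫cos(2x)·cos(3x) dx = 24·(0) = 0;  2·(-4)·(16)·∫cos(2x)·sin(4x) dx = -128·(0) = 0;  2·(-3)·(16)·∫cos(3x)·sin(4x) dx = -96·(8/7) = -768/7.
  So ∫_0^π (u')² dx = 8*π + 9*π/2 + 128*π + 0 + 0 − 768/7 = -768/7 + 281*π/2.
||u||_{H^1}^2 = (-48/7 + 21*π/2) + (-768/7 + 281*π/2) = -816/7 + 151*π.


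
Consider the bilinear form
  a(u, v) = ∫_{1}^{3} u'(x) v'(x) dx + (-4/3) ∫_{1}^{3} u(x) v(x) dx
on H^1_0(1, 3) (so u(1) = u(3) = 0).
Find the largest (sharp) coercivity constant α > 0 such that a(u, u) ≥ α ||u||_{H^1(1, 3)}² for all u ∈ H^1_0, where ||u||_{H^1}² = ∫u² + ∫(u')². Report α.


α = (-16/3 + π^2)/(4 + π^2)

Coercivity of a(·,·) on H^1_0(1, 3) means a(u, u) ≥ α ||u||_{H^1}² for every u ∈ H^1_0.
The interval has length L = 2, and Poincaré/coercivity depend only on L. Here a(u, u) = ∫(u')² + (-4/3)·∫u².
Here c = -4/3 < 0 with |c| < (π/L)² = π^2/4, so coercivity still holds. The condition a(u,u) ≥ α||u||_{H^1}² reads (1−α)∫(u')² ≥ (α−c)∫u². Any admissible α is ≤ 1 (rapidly oscillating u have ∫u²/∫(u')² → 0), and α = 1 would force 0 ≥ (1−c)∫u², impossible since c < 1; so 1−α > 0. By the sharp Poincaré inequality on H^1_0 of an interval of length L, ∫(u')² ≥ (π/L)²∫u² with equality for the first sine mode sin(π(x−x₀)/L) (x₀ the left endpoint), so the inequality holds for all u iff (1−α)(π/L)² ≥ α − c, i.e. α ≤ ((π/L)² + c)/((π/L)² + 1) = (1 + c(L/π)²)/(1 + (L/π)²). (Direct route, valid since c ≤ 0: Poincaré gives c∫u² ≥ c(L/π)²∫(u')², so a(u,u) ≥ (1 + c(L/π)²)∫(u')², while ||u||_{H^1}² ≤ (1 + (L/π)²)∫(u')²; dividing yields the same α.) With (π/L)² = π^2/4 and c = -4/3, the largest admissible constant is α = ((π/L)² + c)/((π/L)² + 1).
Simplifying, α = (-16/3 + π^2)/(4 + π^2).


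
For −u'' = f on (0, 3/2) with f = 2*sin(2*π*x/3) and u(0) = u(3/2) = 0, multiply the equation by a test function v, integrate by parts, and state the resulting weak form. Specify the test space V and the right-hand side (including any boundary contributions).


V = H^1_0(0, 3/2) (so v(0) = v(3/2) = 0); weak form: ∫_0^3/2 u'v' dx = ∫_0^3/2 (2*sin(2*π*x/3)) v dx for all v ∈ V.

Multiply both sides by a test function v and integrate from 0 to 3/2:
  ∫_0^3/2 −u''(x) v(x) dx = ∫_0^3/2 f(x) v(x) dx.
Integrate the LHS by parts once:
  ∫_0^3/2 −u'' v dx = −[u'(x) v(x)]_0^3/2 + ∫_0^3/2 u'(x) v'(x) dx.
Thus ∫_0^3/2 u'(x) v'(x) dx = ∫_0^3/2 f(x) v(x) dx + [u'(x) v(x)]_0^3/2.
Choose V so that boundary terms are either known or forced to vanish.
u is Dirichlet: u(0) = u(3/2) = 0. Let V = H^1_0(0, 3/2); then v(0) = v(3/2) = 0, and [u' v]_0^3/2 = 0.
Weak formulation: find u (satisfying any essential BC) such that ∫_0^3/2 u'(x) v'(x) dx = ∫_0^3/2 f v dx for all v ∈ V.
Substituting f(x) = 2*sin(2*π*x/3), the right-hand side is ∫_0^3/2 (2*sin(2*π*x/3)) v dx.


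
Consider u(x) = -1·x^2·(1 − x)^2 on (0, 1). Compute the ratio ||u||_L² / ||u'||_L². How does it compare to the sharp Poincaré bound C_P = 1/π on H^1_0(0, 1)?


||u||_L² / ||u'||_L² = sqrt(3)/6 < C_P = 1/π.

u(x) = -1·x^2·(1 − x)^2, so u'(x) = 2*x*(x*(1 - x) - (x - 1)^2).
u(x) = -1·x^2·(1 − x)^2 vanishes at x = 0 and x = 1, so u ∈ H^1_0(0, 1). Differentiate via the product rule and integrate the resulting polynomials term by term.
  ∫_0^1 u² dx = ∫_0^1 (x^8 - 4*x^7 + 6*x^6 - 4*x^5 + x^4) dx. Term by term:
    ∫_0^1 x^8 dx = 1/9;  ∫_0^1 -4*x^7 dx = -1/2;  ∫_0^1 6*x^6 dx = 6/7;
    ∫_0^1 -4*x^5 dx = -2/3;  ∫_0^1 x^4 dx = 1/5.
  Sum: 1/9 − 1/2 + 6/7 − 2/3 + 1/5 = 1/630.
  ∫_0^1 (u')² dx = ∫_0^1 (16*x^6 - 48*x^5 + 52*x^4 - 24*x^3 + 4*x^2) dx. Term by term:
    ∫_0^1 16*x^6 dx = 16/7;  ∫_0^1 -48*x^5 dx = -8;  ∫_0^1 52*x^4 dx = 52/5;
    ∫_0^1 -24*x^3 dx = -6;  ∫_0^1 4*x^2 dx = 4/3.
  Sum: 16/7 − 8 + 52/5 − 6 + 4/3 = 2/105.
∫_0^1 u² dx = 1/630, so ||u||_L² = sqrt(70)/210.
∫_0^1 (u')² dx = 2/105, so ||u'||_L² = sqrt(210)/105.
Ratio ||u||_L² / ||u'||_L² = sqrt(3)/6.
Sharp Poincaré constant on H^1_0(0, 1) is C_P = L/π = 1/π, achieved by sin(π·x).
A polynomial bump cannot attain the sharp Poincaré constant (only the first sine eigenfunction does), so the ratio is strictly less than C_P, consistent with ||u||_L² ≤ C_P ||u'||_L².


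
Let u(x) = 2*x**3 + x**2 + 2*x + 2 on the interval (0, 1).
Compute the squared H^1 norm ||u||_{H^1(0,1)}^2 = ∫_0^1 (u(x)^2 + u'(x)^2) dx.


||u||_{H^1}^2 = 992/21

The H^1 norm (squared) on an interval (0, L) is
  ||u||_{H^1}^2 = ∫_0^L u(x)^2 dx + ∫_0^L u'(x)^2 dx.
Compute u'(x) = 6*x**2 + 2*x + 2.
Then u(x)^2 = 4*x**6 + 4*x**5 + 9*x**4 + 12*x**3 + 8*x**2 + 8*x + 4 and u'(x)^2 = 36*x**4 + 24*x**3 + 28*x**2 + 8*x + 4.
Integrate each monomial from 0 to 1 using ∫_0^1 c·x^n dx = c·1^(n+1)/(n+1):
  ∫_0^1 u(x)^2 dx = ∫_0^1 (4*x^6 + 4*x^5 + 9*x^4 + 12*x^3 + 8*x^2 + 8*x + 4) dx. Term by term:
    ∫_0^1 4*x^6 dx = 4/7;  ∫_0^1 4*x^5 dx = 2/3;  ∫_0^1 9*x^4 dx = 9/5;
    ∫_0^1 12*x^3 dx = 3;  ∫_0^1 8*x^2 dx = 8/3;  ∫_0^1 8*x dx = 4;
    ∫_0^1 4 dx = 4.
  Sum: 4/7 + 2/3 + 9/5 + 3 + 8/3 + 4 + 4 = 1754/105.
  ∫_0^1 u'(x)^2 dx = ∫_0^1 (36*x^4 + 24*x^3 + 28*x^2 + 8*x + 4) dx. Term by term:
    ∫_0^1 36*x^4 dx = 36/5;  ∫_0^1 24*x^3 dx = 6;  ∫_0^1 28*x^2 dx = 28/3;
    ∫_0^1 8*x dx = 4;  ∫_0^1 4 dx = 4.
  Sum: 36/5 + 6 + 28/3 + 4 + 4 = 458/15.
Adding: ||u||_{H^1}^2 = 1754/105 + 458/15 = 992/21.


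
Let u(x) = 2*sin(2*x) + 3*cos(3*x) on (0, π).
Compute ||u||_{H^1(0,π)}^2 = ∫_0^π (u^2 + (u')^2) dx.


||u||_{H^1(0,π)}^2 = -96 + 55*π

u'(x) = -9*sin(3*x) + 4*cos(2*x).
Expand u² and (u')² and integrate term by term on (0, π), using: for integers n ≥ 1, ∫_0^π sin²(nx) dx = ∫_0^π cos²(nx) dx = π/2; for n ≠ n', ∫_0^π sin(nx)sin(n'x) dx = ∫_0^π cos(nx)cos(n'x) dx = 0; and by product-to-sum, ∫_0^π sin(nx)cos(n'x) dx = ½∫_0^π [sin((n+n')x) + sin((n−n')x)] dx, which is 0 when n+n' is even and 2n/(n²−n'²) when n+n' is odd (it need not vanish on (0, π)).
  u² squared terms: (2)²·∫sin(2x)² dx = 4·π/2 = 2*π;  (3)²·∫cos(3x)² dx = 9·π/2 = 9*π/2.
  u² cross terms: 2·(2)·(3)·∫sin(2x)·cos(3x) dx = 12·(-4/5) = -48/5.
  So ∫_0^π u² dx = 2*π + 9*π/2 − 48/5 = -48/5 + 13*π/2.
  (u')² squared terms: (-9)²·∫sin(3x)² dx = 81·π/2 = 81*π/2;  (4)²·∫cos(2x)² dx = 16·π/2 = 8*π.
  (u')² cross terms: 2·(-9)·(4)·∫sin(3x)·cos(2x) dx = -72·(6/5) = -432/5.
  So ∫_0^π (u')² dx = 81*π/2 + 8*π − 432/5 = -432/5 + 97*π/2.
||u||_{H^1}^2 = (-48/5 + 13*π/2) + (-432/5 + 97*π/2) = -96 + 55*π.
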